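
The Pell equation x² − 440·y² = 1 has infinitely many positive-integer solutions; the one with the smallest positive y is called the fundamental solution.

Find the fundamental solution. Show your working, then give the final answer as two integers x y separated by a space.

21 1

d=440: √d = [20; 1,40] (ℓ=2, even), read p_1/q_1
a_0=20:  p_0=20·1+0=20,  q_0=20·0+1=1
a_1=1:  p_1=1·20+1=21,  q_1=1·1+0=1
(x₁, y₁) = (21, 1);  21² − 440·1² = 1 ✓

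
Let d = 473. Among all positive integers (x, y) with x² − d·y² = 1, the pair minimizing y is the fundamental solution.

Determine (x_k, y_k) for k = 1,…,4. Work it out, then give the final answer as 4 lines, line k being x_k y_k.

√473 = [21; 1,2,1,42, …], period ℓ=4 (even) → k=3
step 0: (21, 1)  from 21·(1,0) + (0,1)
step 1: (22, 1)  from 1·(21,1) + (1,0)
step 2: (65, 3)  from 2·(22,1) + (21,1)
step 3: (87, 4)  from 1·(65,3) + (22,1)
(x₁, y₁) = (87, 4);  87² − 473·4² = 1 ✓
(x_2, y_2) = (87·87 + 473·4·4, 87·4 + 4·87) = (15137, 696)
(x_3, y_3) = (87·15137 + 473·4·696, 87·696 + 4·15137) = (2633751, 121100)
(x_4, y_4) = (87·2633751 + 473·4·121100, 87·121100 + 4·2633751) = (458257537, 21070704)

87 4
15137 696
2633751 121100
458257537 21070704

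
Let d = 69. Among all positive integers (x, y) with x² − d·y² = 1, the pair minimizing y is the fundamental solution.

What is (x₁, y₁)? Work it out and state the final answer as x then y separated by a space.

7775 936

[8; 3,3,1,4,1,3,3,16] for √69; ℓ=8 ⇒ convergent index 7
i=0: a=8 ⇒ p=8, q=1
i=1: a=3 ⇒ p=25, q=3
…
i=3: a=1 ⇒ p=108, q=13
…
i=6: a=3 ⇒ p=2384, q=287
i=7: a=3 ⇒ p=7775, q=936
→ (7775, 936).  Check: 7775²=60450625, 69·936²=60450624, difference 1.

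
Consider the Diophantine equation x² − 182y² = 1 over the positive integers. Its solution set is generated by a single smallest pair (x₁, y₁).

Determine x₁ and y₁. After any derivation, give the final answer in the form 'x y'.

√182 = [13; 2,26, …], period ℓ=2 (even) → k=1
i=0: a=13 ⇒ p=13, q=1
i=1: a=2 ⇒ p=27, q=2
→ (27, 2).  Check: 27²=729, 182·2²=728, difference 1.

27 2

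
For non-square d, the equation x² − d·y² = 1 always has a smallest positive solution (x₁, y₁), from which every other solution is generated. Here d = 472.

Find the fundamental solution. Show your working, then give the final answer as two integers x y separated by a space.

√472 → a₀=21, period (1,2,1,1,1,…,2,1,42); ℓ=14 even so k=13
k=0  a_k=21  p_k/q_k = 21/1
…
k=2  a_k=2  p_k/q_k = 65/3
…
k=4  a_k=1  p_k/q_k = 152/7
k=5  a_k=1  p_k/q_k = 239/11
k=6  a_k=4  p_k/q_k = 1108/51
k=7  a_k=5  p_k/q_k = 5779/266
…
k=12  a_k=2  p_k/q_k = 222687/10250
k=13  a_k=1  p_k/q_k = 306917/14127
(x₁, y₁) = (306917, 14127);  306917² − 472·14127² = 1 ✓

306917 14127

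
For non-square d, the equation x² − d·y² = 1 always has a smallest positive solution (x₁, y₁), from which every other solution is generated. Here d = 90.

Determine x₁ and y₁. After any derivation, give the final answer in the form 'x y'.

[9; 2,18] for √90; ℓ=2 ⇒ convergent index 1
k=0  a_k=9  p_k/q_k = 9/1
k=1  a_k=2  p_k/q_k = 19/2
(x₁, y₁) = (19, 2);  19² − 90·2² = 1 ✓

19 2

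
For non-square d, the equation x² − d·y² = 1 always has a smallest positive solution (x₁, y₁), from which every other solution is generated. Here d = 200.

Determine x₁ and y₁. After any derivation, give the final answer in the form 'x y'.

√200 → a₀=14, period (7,28); ℓ=2 even so k=1
a_0=14:  p_0=14·1+0=14,  q_0=14·0+1=1
a_1=7:  p_1=7·14+1=99,  q_1=7·1+0=7
→ (99, 7).  Check: 99²=9801, 200·7²=9800, difference 1.

99 7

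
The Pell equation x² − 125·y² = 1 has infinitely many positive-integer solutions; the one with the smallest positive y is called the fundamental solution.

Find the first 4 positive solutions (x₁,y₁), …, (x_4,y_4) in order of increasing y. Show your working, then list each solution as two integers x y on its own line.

√125 → a₀=11, period (5,1,1,5,22); ℓ=5 odd so k=9
a_0=11:  p_0=11·1+0=11,  q_0=11·0+1=1
a_1=5:  p_1=5·11+1=56,  q_1=5·1+0=5
a_2=1:  p_2=1·56+11=67,  q_2=1·5+1=6
…
a_4=5:  p_4=5·123+67=682,  q_4=5·11+6=61
…
a_6=5:  p_6=5·15127+682=76317,  q_6=5·1353+61=6826
a_7=1:  p_7=1·76317+15127=91444,  q_7=1·6826+1353=8179
a_8=1:  p_8=1·91444+76317=167761,  q_8=1·8179+6826=15005
a_9=5:  p_9=5·167761+91444=930249,  q_9=5·15005+8179=83204
fundamental: x₁=930249, y₁=83204  (since 865363202001 − 125·6922905616 = 1)
(930249+83204√125)^2 = 1730726404001 + 154800875592√125
(930249+83204√125)^3 = 3220013013190122249 + 288006719437081612√125
(930249+83204√125)^4 = 5990827771012465337616001 + 535835925499096664087184√125

930249 83204
1730726404001 154800875592
3220013013190122249 288006719437081612
5990827771012465337616001 535835925499096664087184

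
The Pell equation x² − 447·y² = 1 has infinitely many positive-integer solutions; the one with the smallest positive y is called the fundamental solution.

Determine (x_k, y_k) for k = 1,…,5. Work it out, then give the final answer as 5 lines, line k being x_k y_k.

148 7
43807 2072
12966724 613305
3838106497 181536208
1136066556388 53734104263

√447 → a₀=21, period (7,42); ℓ=2 even so k=1
a_0=21:  p_0=21·1+0=21,  q_0=21·0+1=1
a_1=7:  p_1=7·21+1=148,  q_1=7·1+0=7
fundamental: x₁=148, y₁=7  (since 21904 − 447·49 = 1)
(x_2, y_2) = (148·148 + 447·7·7, 148·7 + 7·148) = (43807, 2072)
(x_3, y_3) = (148·43807 + 447·7·2072, 148·2072 + 7·43807) = (12966724, 613305)
(x_4, y_4) = (148·12966724 + 447·7·613305, 148·613305 + 7·12966724) = (3838106497, 181536208)
(x_5, y_5) = (148·3838106497 + 447·7·181536208, 148·181536208 + 7·3838106497) = (1136066556388, 53734104263)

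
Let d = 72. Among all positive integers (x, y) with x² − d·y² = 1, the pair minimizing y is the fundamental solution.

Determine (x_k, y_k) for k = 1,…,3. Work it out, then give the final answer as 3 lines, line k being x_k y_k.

17 2
577 68
19601 2310

√72 → a₀=8, period (2,16); ℓ=2 even so k=1
step 0: (8, 1)  from 8·(1,0) + (0,1)
step 1: (17, 2)  from 2·(8,1) + (1,0)
→ (17, 2).  Check: 17²=289, 72·2²=288, difference 1.
n=2: (17,2)∘(17,2) = (17·17+72·2·2, 17·2+2·17) = (577,68)
n=3: (577,68)∘(17,2) = (17·577+72·2·68, 17·68+2·577) = (19601,2310)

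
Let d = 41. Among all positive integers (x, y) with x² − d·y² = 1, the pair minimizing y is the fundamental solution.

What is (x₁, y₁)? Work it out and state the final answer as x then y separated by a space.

[6; 2,2,12] for √41; ℓ=3 ⇒ convergent index 5
step 0: (6, 1)  from 6·(1,0) + (0,1)
…
step 4: (826, 129)  from 2·(397,62) + (32,5)
step 5: (2049, 320)  from 2·(826,129) + (397,62)
→ (2049, 320).  Check: 2049²=4198401, 41·320²=4198400, difference 1.

2049 320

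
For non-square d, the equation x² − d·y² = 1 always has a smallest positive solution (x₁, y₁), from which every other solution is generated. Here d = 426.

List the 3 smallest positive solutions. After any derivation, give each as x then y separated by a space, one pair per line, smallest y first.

√426 = [20; 1,1,1,3,2,6,2,3,1,1,1,40, …], period ℓ=12 (even) → k=11
i=0: a=20 ⇒ p=20, q=1
i=1: a=1 ⇒ p=21, q=1
i=2: a=1 ⇒ p=41, q=2
i=3: a=1 ⇒ p=62, q=3
i=4: a=3 ⇒ p=227, q=11
…
i=7: a=2 ⇒ p=7162, q=347
…
i=9: a=1 ⇒ p=31971, q=1549
i=10: a=1 ⇒ p=56780, q=2751
i=11: a=1 ⇒ p=88751, q=4300
fundamental: x₁=88751, y₁=4300  (since 7876740001 − 426·18490000 = 1)
n=2: (88751,4300)∘(88751,4300) = (88751·88751+426·4300·4300, 88751·4300+4300·88751) = (15753480001,763258600)
n=3: (15753480001,763258600)∘(88751,4300) = (88751·15753480001+426·4300·763258600, 88751·763258600+4300·15753480001) = (2796274207048751,135479928012900)

88751 4300
15753480001 763258600
2796274207048751 135479928012900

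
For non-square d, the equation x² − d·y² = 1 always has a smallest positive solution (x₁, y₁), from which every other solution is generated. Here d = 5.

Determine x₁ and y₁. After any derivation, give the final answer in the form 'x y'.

9 4

√5 → a₀=2, period (4); ℓ=1 odd so k=1
k=0  a_k=2  p_k/q_k = 2/1
k=1  a_k=4  p_k/q_k = 9/4
→ (9, 4).  Check: 9²=81, 5·4²=80, difference 1.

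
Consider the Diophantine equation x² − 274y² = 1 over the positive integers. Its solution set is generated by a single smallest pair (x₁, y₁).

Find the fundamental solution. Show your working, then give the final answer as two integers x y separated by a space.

d=274: √d = [16; 1,1,4,4,1,1,32] (ℓ=7, odd), read p_13/q_13
i=0: a=16 ⇒ p=16, q=1
…
i=2: a=1 ⇒ p=33, q=2
…
i=4: a=4 ⇒ p=629, q=38
i=5: a=1 ⇒ p=778, q=47
…
i=7: a=32 ⇒ p=45802, q=2767
i=8: a=1 ⇒ p=47209, q=2852
i=9: a=1 ⇒ p=93011, q=5619
i=10: a=4 ⇒ p=419253, q=25328
…
i=12: a=1 ⇒ p=2189276, q=132259
i=13: a=1 ⇒ p=3959299, q=239190
(x₁, y₁) = (3959299, 239190);  3959299² − 274·239190² = 1 ✓

3959299 239190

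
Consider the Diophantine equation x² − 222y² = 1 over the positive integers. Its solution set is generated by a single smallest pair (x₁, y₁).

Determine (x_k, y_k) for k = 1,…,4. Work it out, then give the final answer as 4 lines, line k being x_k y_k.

149 10
44401 2980
13231349 888030
3942897601 264629960

[14; 1,8,1,28] for √222; ℓ=4 ⇒ convergent index 3
i=0: a=14 ⇒ p=14, q=1
i=1: a=1 ⇒ p=15, q=1
i=2: a=8 ⇒ p=134, q=9
i=3: a=1 ⇒ p=149, q=10
(x₁, y₁) = (149, 10);  149² − 222·10² = 1 ✓
k=2:  x_2 = 149·149+222·10·10 = 44401,  y_2 = 149·10+10·149 = 2980
k=3:  x_3 = 149·44401+222·10·2980 = 13231349,  y_3 = 149·2980+10·44401 = 888030
k=4:  x_4 = 149·13231349+222·10·888030 = 3942897601,  y_4 = 149·888030+10·13231349 = 264629960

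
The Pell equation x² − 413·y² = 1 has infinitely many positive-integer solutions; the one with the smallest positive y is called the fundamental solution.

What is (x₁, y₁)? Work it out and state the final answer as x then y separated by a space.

√413 = [20; 3,9,1,4,1,9,3,40, …], period ℓ=8 (even) → k=7
k=0  a_k=20  p_k/q_k = 20/1
…
k=2  a_k=9  p_k/q_k = 569/28
…
k=4  a_k=4  p_k/q_k = 3089/152
k=5  a_k=1  p_k/q_k = 3719/183
k=6  a_k=9  p_k/q_k = 36560/1799
k=7  a_k=3  p_k/q_k = 113399/5580
→ (113399, 5580).  Check: 113399²=12859333201, 413·5580²=12859333200, difference 1.

113399 5580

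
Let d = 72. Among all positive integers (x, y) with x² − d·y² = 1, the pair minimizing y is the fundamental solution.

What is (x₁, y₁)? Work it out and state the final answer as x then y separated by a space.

17 2

d=72: √d = [8; 2,16] (ℓ=2, even), read p_1/q_1
a_0=8:  p_0=8·1+0=8,  q_0=8·0+1=1
a_1=2:  p_1=2·8+1=17,  q_1=2·1+0=2
→ (17, 2).  Check: 17²=289, 72·2²=288, difference 1.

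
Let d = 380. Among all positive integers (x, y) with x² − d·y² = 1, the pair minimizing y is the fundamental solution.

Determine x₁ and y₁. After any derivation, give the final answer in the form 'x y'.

39 2

[19; 2,38] for √380; ℓ=2 ⇒ convergent index 1
i=0: a=19 ⇒ p=19, q=1
i=1: a=2 ⇒ p=39, q=2
fundamental: x₁=39, y₁=2  (since 1521 − 380·4 = 1)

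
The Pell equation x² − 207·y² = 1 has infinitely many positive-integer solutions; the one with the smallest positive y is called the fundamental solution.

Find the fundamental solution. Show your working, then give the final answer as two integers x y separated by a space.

√207 = [14; 2,1,1,2,1,1,2,28, …], period ℓ=8 (even) → k=7
i=0: a=14 ⇒ p=14, q=1
…
i=2: a=1 ⇒ p=43, q=3
i=3: a=1 ⇒ p=72, q=5
…
i=6: a=1 ⇒ p=446, q=31
i=7: a=2 ⇒ p=1151, q=80
→ (1151, 80).  Check: 1151²=1324801, 207·80²=1324800, difference 1.

1151 80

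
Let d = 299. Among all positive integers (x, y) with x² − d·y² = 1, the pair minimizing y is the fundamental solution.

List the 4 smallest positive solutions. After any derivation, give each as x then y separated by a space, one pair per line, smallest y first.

415 24
344449 19920
285892255 16533576
237290227201 13722848160

d=299: √d = [17; 3,2,3,34] (ℓ=4, even), read p_3/q_3
a_0=17:  p_0=17·1+0=17,  q_0=17·0+1=1
a_1=3:  p_1=3·17+1=52,  q_1=3·1+0=3
a_2=2:  p_2=2·52+17=121,  q_2=2·3+1=7
a_3=3:  p_3=3·121+52=415,  q_3=3·7+3=24
→ (415, 24).  Check: 415²=172225, 299·24²=172224, difference 1.
n=2: (415,24)∘(415,24) = (415·415+299·24·24, 415·24+24·415) = (344449,19920)
n=3: (344449,19920)∘(415,24) = (415·344449+299·24·19920, 415·19920+24·344449) = (285892255,16533576)
n=4: (285892255,16533576)∘(415,24) = (415·285892255+299·24·16533576, 415·16533576+24·285892255) = (237290227201,13722848160)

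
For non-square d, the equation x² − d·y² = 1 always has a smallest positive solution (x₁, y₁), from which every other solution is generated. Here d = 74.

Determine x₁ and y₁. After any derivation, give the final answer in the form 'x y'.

3699 430

√74 = [8; 1,1,1,1,16, …], period ℓ=5 (odd) → k=9
step 0: (8, 1)  from 8·(1,0) + (0,1)
…
step 2: (17, 2)  from 1·(9,1) + (8,1)
…
step 5: (714, 83)  from 16·(43,5) + (26,3)
step 6: (757, 88)  from 1·(714,83) + (43,5)
step 7: (1471, 171)  from 1·(757,88) + (714,83)
step 8: (2228, 259)  from 1·(1471,171) + (757,88)
step 9: (3699, 430)  from 1·(2228,259) + (1471,171)
→ (3699, 430).  Check: 3699²=13682601, 74·430²=13682600, difference 1.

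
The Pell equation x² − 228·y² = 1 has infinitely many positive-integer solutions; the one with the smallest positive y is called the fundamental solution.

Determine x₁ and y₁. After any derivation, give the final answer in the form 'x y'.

151 10

√228 = [15; 10,30, …], period ℓ=2 (even) → k=1
k=0  a_k=15  p_k/q_k = 15/1
k=1  a_k=10  p_k/q_k = 151/10
→ (151, 10).  Check: 151²=22801, 228·10²=22800, difference 1.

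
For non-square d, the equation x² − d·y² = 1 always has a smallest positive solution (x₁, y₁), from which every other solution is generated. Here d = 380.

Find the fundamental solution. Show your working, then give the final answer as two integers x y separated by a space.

√380 = [19; 2,38, …], period ℓ=2 (even) → k=1
k=0  a_k=19  p_k/q_k = 19/1
k=1  a_k=2  p_k/q_k = 39/2
fundamental: x₁=39, y₁=2  (since 1521 − 380·4 = 1)

39 2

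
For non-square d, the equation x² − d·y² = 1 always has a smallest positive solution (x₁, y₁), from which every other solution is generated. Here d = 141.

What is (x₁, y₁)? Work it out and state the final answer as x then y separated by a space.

d=141: √d = [11; 1,6,1,22] (ℓ=4, even), read p_3/q_3
k=0  a_k=11  p_k/q_k = 11/1
…
k=2  a_k=6  p_k/q_k = 83/7
k=3  a_k=1  p_k/q_k = 95/8
→ (95, 8).  Check: 95²=9025, 141·8²=9024, difference 1.

95 8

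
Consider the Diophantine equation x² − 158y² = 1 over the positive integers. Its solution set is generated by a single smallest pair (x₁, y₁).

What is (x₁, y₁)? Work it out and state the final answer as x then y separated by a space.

√158 → a₀=12, period (1,1,3,12,3,1,1,24); ℓ=8 even so k=7
a_0=12:  p_0=12·1+0=12,  q_0=12·0+1=1
a_1=1:  p_1=1·12+1=13,  q_1=1·1+0=1
…
a_3=3:  p_3=3·25+13=88,  q_3=3·2+1=7
a_4=12:  p_4=12·88+25=1081,  q_4=12·7+2=86
a_5=3:  p_5=3·1081+88=3331,  q_5=3·86+7=265
a_6=1:  p_6=1·3331+1081=4412,  q_6=1·265+86=351
a_7=1:  p_7=1·4412+3331=7743,  q_7=1·351+265=616
→ (7743, 616).  Check: 7743²=59954049, 158·616²=59954048, difference 1.

7743 616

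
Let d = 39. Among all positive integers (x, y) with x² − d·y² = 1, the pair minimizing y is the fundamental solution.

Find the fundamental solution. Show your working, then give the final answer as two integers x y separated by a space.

[6; 4,12] for √39; ℓ=2 ⇒ convergent index 1
i=0: a=6 ⇒ p=6, q=1
i=1: a=4 ⇒ p=25, q=4
→ (25, 4).  Check: 25²=625, 39·4²=624, difference 1.

25 4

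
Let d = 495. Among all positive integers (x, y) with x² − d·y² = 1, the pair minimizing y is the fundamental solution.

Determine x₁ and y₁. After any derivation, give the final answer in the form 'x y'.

89 4

d=495: √d = [22; 4,44] (ℓ=2, even), read p_1/q_1
i=0: a=22 ⇒ p=22, q=1
i=1: a=4 ⇒ p=89, q=4
fundamental: x₁=89, y₁=4  (since 7921 − 495·16 = 1)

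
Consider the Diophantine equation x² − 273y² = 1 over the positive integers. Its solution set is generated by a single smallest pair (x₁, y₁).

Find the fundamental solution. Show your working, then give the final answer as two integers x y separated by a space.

727 44

d=273: √d = [16; 1,1,10,1,1,32] (ℓ=6, even), read p_5/q_5
k=0  a_k=16  p_k/q_k = 16/1
k=1  a_k=1  p_k/q_k = 17/1
…
k=4  a_k=1  p_k/q_k = 380/23
k=5  a_k=1  p_k/q_k = 727/44
→ (727, 44).  Check: 727²=528529, 273·44²=528528, difference 1.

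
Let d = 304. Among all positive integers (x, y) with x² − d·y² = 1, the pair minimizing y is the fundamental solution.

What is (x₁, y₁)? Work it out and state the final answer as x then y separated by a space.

d=304: √d = [17; 2,3,2,1,1,1,1,1,2,3,2,34] (ℓ=12, even), read p_11/q_11
k=0  a_k=17  p_k/q_k = 17/1
k=1  a_k=2  p_k/q_k = 35/2
k=2  a_k=3  p_k/q_k = 122/7
…
k=4  a_k=1  p_k/q_k = 401/23
k=5  a_k=1  p_k/q_k = 680/39
…
k=7  a_k=1  p_k/q_k = 1761/101
…
k=10  a_k=3  p_k/q_k = 25177/1444
k=11  a_k=2  p_k/q_k = 57799/3315
fundamental: x₁=57799, y₁=3315  (since 3340724401 − 304·10989225 = 1)

57799 3315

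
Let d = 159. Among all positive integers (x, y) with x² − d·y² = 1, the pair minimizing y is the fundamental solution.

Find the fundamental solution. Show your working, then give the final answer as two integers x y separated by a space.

1324 105

√159 → a₀=12, period (1,1,1,1,3,1,1,1,1,24); ℓ=10 even so k=9
i=0: a=12 ⇒ p=12, q=1
i=1: a=1 ⇒ p=13, q=1
…
i=3: a=1 ⇒ p=38, q=3
…
i=5: a=3 ⇒ p=227, q=18
i=6: a=1 ⇒ p=290, q=23
…
i=8: a=1 ⇒ p=807, q=64
i=9: a=1 ⇒ p=1324, q=105
fundamental: x₁=1324, y₁=105  (since 1752976 − 159·11025 = 1)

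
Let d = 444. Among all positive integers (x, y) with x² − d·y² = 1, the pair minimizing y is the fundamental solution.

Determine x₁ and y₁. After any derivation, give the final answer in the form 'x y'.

295 14

d=444: √d = [21; 14,42] (ℓ=2, even), read p_1/q_1
k=0  a_k=21  p_k/q_k = 21/1
k=1  a_k=14  p_k/q_k = 295/14
→ (295, 14).  Check: 295²=87025, 444·14²=87024, difference 1.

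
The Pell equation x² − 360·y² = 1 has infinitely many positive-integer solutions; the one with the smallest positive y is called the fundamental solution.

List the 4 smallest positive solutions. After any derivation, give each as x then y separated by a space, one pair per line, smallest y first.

19 1
721 38
27379 1443
1039681 54796

[18; 1,36] for √360; ℓ=2 ⇒ convergent index 1
step 0: (18, 1)  from 18·(1,0) + (0,1)
step 1: (19, 1)  from 1·(18,1) + (1,0)
fundamental: x₁=19, y₁=1  (since 361 − 360·1 = 1)
(19+1√360)^2 = 721 + 38√360
(19+1√360)^3 = 27379 + 1443√360
(19+1√360)^4 = 1039681 + 54796√360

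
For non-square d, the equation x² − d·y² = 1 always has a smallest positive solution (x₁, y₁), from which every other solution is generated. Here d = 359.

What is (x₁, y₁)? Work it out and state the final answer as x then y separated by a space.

360 19

[18; 1,17,1,36] for √359; ℓ=4 ⇒ convergent index 3
step 0: (18, 1)  from 18·(1,0) + (0,1)
step 1: (19, 1)  from 1·(18,1) + (1,0)
step 2: (341, 18)  from 17·(19,1) + (18,1)
step 3: (360, 19)  from 1·(341,18) + (19,1)
(x₁, y₁) = (360, 19);  360² − 359·19² = 1 ✓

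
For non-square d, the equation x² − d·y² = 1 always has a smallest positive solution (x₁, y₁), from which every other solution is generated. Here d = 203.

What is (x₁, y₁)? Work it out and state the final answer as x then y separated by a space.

57 4

√203 = [14; 4,28, …], period ℓ=2 (even) → k=1
k=0  a_k=14  p_k/q_k = 14/1
k=1  a_k=4  p_k/q_k = 57/4
→ (57, 4).  Check: 57²=3249, 203·4²=3248, difference 1.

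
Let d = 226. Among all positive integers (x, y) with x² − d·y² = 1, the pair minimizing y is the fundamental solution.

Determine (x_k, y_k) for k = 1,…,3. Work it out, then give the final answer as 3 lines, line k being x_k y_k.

451 30
406801 27060
366934051 24408090

[15; 30] for √226; ℓ=1 ⇒ convergent index 1
step 0: (15, 1)  from 15·(1,0) + (0,1)
step 1: (451, 30)  from 30·(15,1) + (1,0)
fundamental: x₁=451, y₁=30  (since 203401 − 226·900 = 1)
k=2:  x_2 = 451·451+226·30·30 = 406801,  y_2 = 451·30+30·451 = 27060
k=3:  x_3 = 451·406801+226·30·27060 = 366934051,  y_3 = 451·27060+30·406801 = 24408090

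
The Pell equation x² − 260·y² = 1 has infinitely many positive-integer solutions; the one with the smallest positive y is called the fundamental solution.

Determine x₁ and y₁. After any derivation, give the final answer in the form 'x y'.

√260 = [16; 8,32, …], period ℓ=2 (even) → k=1
step 0: (16, 1)  from 16·(1,0) + (0,1)
step 1: (129, 8)  from 8·(16,1) + (1,0)
→ (129, 8).  Check: 129²=16641, 260·8²=16640, difference 1.

129 8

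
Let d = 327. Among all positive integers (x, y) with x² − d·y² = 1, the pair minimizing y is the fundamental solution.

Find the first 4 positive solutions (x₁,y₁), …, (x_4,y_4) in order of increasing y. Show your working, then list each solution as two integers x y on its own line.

217 12
94177 5208
40872601 2260260
17738614657 980947632

d=327: √d = [18; 12,36] (ℓ=2, even), read p_1/q_1
i=0: a=18 ⇒ p=18, q=1
i=1: a=12 ⇒ p=217, q=12
→ (217, 12).  Check: 217²=47089, 327·12²=47088, difference 1.
(217+12√327)^2 = 94177 + 5208√327
(217+12√327)^3 = 40872601 + 2260260√327
(217+12√327)^4 = 17738614657 + 980947632√327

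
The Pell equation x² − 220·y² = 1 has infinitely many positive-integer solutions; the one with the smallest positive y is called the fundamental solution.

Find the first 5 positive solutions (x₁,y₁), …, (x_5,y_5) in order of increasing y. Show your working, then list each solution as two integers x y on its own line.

89 6
15841 1068
2819609 190098
501874561 33836376
89330852249 6022684830

√220 = [14; 1,4,1,28, …], period ℓ=4 (even) → k=3
step 0: (14, 1)  from 14·(1,0) + (0,1)
…
step 2: (74, 5)  from 4·(15,1) + (14,1)
step 3: (89, 6)  from 1·(74,5) + (15,1)
fundamental: x₁=89, y₁=6  (since 7921 − 220·36 = 1)
(x_2, y_2) = (89·89 + 220·6·6, 89·6 + 6·89) = (15841, 1068)
(x_3, y_3) = (89·15841 + 220·6·1068, 89·1068 + 6·15841) = (2819609, 190098)
(x_4, y_4) = (89·2819609 + 220·6·190098, 89·190098 + 6·2819609) = (501874561, 33836376)
(x_5, y_5) = (89·501874561 + 220·6·33836376, 89·33836376 + 6·501874561) = (89330852249, 6022684830)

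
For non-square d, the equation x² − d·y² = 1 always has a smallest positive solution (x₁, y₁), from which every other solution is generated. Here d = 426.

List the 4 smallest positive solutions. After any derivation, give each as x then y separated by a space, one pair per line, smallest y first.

88751 4300
15753480001 763258600
2796274207048751 135479928012900
496344264283813920001 24047958181382517200

√426 = [20; 1,1,1,3,2,6,2,3,1,1,1,40, …], period ℓ=12 (even) → k=11
a_0=20:  p_0=20·1+0=20,  q_0=20·0+1=1
a_1=1:  p_1=1·20+1=21,  q_1=1·1+0=1
a_2=1:  p_2=1·21+20=41,  q_2=1·1+1=2
a_3=1:  p_3=1·41+21=62,  q_3=1·2+1=3
a_4=3:  p_4=3·62+41=227,  q_4=3·3+2=11
a_5=2:  p_5=2·227+62=516,  q_5=2·11+3=25
…
a_8=3:  p_8=3·7162+3323=24809,  q_8=3·347+161=1202
a_9=1:  p_9=1·24809+7162=31971,  q_9=1·1202+347=1549
a_10=1:  p_10=1·31971+24809=56780,  q_10=1·1549+1202=2751
a_11=1:  p_11=1·56780+31971=88751,  q_11=1·2751+1549=4300
fundamental: x₁=88751, y₁=4300  (since 7876740001 − 426·18490000 = 1)
(x_2, y_2) = (88751·88751 + 426·4300·4300, 88751·4300 + 4300·88751) = (15753480001, 763258600)
(x_3, y_3) = (88751·15753480001 + 426·4300·763258600, 88751·763258600 + 4300·15753480001) = (2796274207048751, 135479928012900)
(x_4, y_4) = (88751·2796274207048751 + 426·4300·135479928012900, 88751·135479928012900 + 4300·2796274207048751) = (496344264283813920001, 24047958181382517200)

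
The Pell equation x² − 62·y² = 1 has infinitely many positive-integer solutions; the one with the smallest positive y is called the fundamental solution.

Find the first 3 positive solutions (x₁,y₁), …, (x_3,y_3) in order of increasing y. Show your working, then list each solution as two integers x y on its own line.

63 8
7937 1008
999999 127000

√62 → a₀=7, period (1,6,1,14); ℓ=4 even so k=3
i=0: a=7 ⇒ p=7, q=1
i=1: a=1 ⇒ p=8, q=1
i=2: a=6 ⇒ p=55, q=7
i=3: a=1 ⇒ p=63, q=8
fundamental: x₁=63, y₁=8  (since 3969 − 62·64 = 1)
n=2: (63,8)∘(63,8) = (63·63+62·8·8, 63·8+8·63) = (7937,1008)
n=3: (7937,1008)∘(63,8) = (63·7937+62·8·1008, 63·1008+8·7937) = (999999,127000)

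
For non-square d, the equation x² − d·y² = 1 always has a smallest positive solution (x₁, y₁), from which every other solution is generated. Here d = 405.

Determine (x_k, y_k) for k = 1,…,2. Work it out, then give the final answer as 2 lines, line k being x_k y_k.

161 8
51841 2576

[20; 8,40] for √405; ℓ=2 ⇒ convergent index 1
i=0: a=20 ⇒ p=20, q=1
i=1: a=8 ⇒ p=161, q=8
(x₁, y₁) = (161, 8);  161² − 405·8² = 1 ✓
n=2: (161,8)∘(161,8) = (161·161+405·8·8, 161·8+8·161) = (51841,2576)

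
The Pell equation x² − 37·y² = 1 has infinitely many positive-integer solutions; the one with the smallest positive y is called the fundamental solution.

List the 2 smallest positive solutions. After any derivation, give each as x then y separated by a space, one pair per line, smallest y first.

d=37: √d = [6; 12] (ℓ=1, odd), read p_1/q_1
k=0  a_k=6  p_k/q_k = 6/1
k=1  a_k=12  p_k/q_k = 73/12
fundamental: x₁=73, y₁=12  (since 5329 − 37·144 = 1)
(73+12√37)^2 = 10657 + 1752√37

73 12
10657 1752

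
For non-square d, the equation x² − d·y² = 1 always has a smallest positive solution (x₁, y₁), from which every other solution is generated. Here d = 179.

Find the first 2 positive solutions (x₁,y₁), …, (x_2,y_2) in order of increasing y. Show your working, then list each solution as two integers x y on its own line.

4190210 313191
35115719688199 2624672120220

√179 → a₀=13, period (2,1,1,1,3,…,1,2,26); ℓ=14 even so k=13
k=0  a_k=13  p_k/q_k = 13/1
…
k=5  a_k=3  p_k/q_k = 388/29
…
k=8  a_k=5  p_k/q_k = 137042/10243
k=9  a_k=3  p_k/q_k = 438125/32747
…
k=12  a_k=1  p_k/q_k = 1588459/118727
k=13  a_k=2  p_k/q_k = 4190210/313191
→ (4190210, 313191).  Check: 4190210²=17557859844100, 179·313191²=17557859844099, difference 1.
(x_2, y_2) = (4190210·4190210 + 179·313191·313191, 4190210·313191 + 313191·4190210) = (35115719688199, 2624672120220)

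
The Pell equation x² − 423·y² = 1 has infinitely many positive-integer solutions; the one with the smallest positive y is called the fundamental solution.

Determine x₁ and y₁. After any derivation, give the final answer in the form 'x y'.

d=423: √d = [20; 1,1,3,4,3,1,1,40] (ℓ=8, even), read p_7/q_7
k=0  a_k=20  p_k/q_k = 20/1
…
k=2  a_k=1  p_k/q_k = 41/2
…
k=4  a_k=4  p_k/q_k = 617/30
k=5  a_k=3  p_k/q_k = 1995/97
k=6  a_k=1  p_k/q_k = 2612/127
k=7  a_k=1  p_k/q_k = 4607/224
(x₁, y₁) = (4607, 224);  4607² − 423·224² = 1 ✓

4607 224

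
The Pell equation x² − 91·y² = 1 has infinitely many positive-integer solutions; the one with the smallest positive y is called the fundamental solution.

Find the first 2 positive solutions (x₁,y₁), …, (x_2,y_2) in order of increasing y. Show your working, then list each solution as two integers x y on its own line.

[9; 1,1,5,1,5,1,1,18] for √91; ℓ=8 ⇒ convergent index 7
k=0  a_k=9  p_k/q_k = 9/1
…
k=2  a_k=1  p_k/q_k = 19/2
k=3  a_k=5  p_k/q_k = 105/11
k=4  a_k=1  p_k/q_k = 124/13
k=5  a_k=5  p_k/q_k = 725/76
k=6  a_k=1  p_k/q_k = 849/89
k=7  a_k=1  p_k/q_k = 1574/165
(x₁, y₁) = (1574, 165);  1574² − 91·165² = 1 ✓
k=2:  x_2 = 1574·1574+91·165·165 = 4954951,  y_2 = 1574·165+165·1574 = 519420

1574 165
4954951 519420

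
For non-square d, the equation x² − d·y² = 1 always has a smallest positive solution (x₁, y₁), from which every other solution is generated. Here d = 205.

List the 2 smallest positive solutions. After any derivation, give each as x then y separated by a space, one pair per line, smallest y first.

39689 2772
3150433441 220035816

√205 = [14; 3,6,1,4,1,6,3,28, …], period ℓ=8 (even) → k=7
k=0  a_k=14  p_k/q_k = 14/1
k=1  a_k=3  p_k/q_k = 43/3
…
k=4  a_k=4  p_k/q_k = 1532/107
…
k=6  a_k=6  p_k/q_k = 12614/881
k=7  a_k=3  p_k/q_k = 39689/2772
(x₁, y₁) = (39689, 2772);  39689² − 205·2772² = 1 ✓
(39689+2772√205)^2 = 3150433441 + 220035816√205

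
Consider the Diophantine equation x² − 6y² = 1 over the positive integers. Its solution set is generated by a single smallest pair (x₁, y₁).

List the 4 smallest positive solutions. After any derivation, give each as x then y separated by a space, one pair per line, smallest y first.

5 2
49 20
485 198
4801 1960

√6 → a₀=2, period (2,4); ℓ=2 even so k=1
a_0=2:  p_0=2·1+0=2,  q_0=2·0+1=1
a_1=2:  p_1=2·2+1=5,  q_1=2·1+0=2
(x₁, y₁) = (5, 2);  5² − 6·2² = 1 ✓
(x_2, y_2) = (5·5 + 6·2·2, 5·2 + 2·5) = (49, 20)
(x_3, y_3) = (5·49 + 6·2·20, 5·20 + 2·49) = (485, 198)
(x_4, y_4) = (5·485 + 6·2·198, 5·198 + 2·485) = (4801, 1960)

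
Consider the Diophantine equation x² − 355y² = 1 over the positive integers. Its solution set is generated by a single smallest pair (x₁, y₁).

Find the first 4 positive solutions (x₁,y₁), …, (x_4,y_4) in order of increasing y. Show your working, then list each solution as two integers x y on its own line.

954809 50676
1823320452961 96771801768
3481845556741524089 184797174548553948
6648994948371812427335041 352892010866963721270096

√355 → a₀=18, period (1,5,3,3,1,6,1,3,3,5,1,36); ℓ=12 even so k=11
k=0  a_k=18  p_k/q_k = 18/1
…
k=4  a_k=3  p_k/q_k = 1187/63
k=5  a_k=1  p_k/q_k = 1545/82
…
k=7  a_k=1  p_k/q_k = 12002/637
…
k=9  a_k=3  p_k/q_k = 151391/8035
k=10  a_k=5  p_k/q_k = 803418/42641
k=11  a_k=1  p_k/q_k = 954809/50676
fundamental: x₁=954809, y₁=50676  (since 911660226481 − 355·2568056976 = 1)
(954809+50676√355)^2 = 1823320452961 + 96771801768√355
(954809+50676√355)^3 = 3481845556741524089 + 184797174548553948√355
(954809+50676√355)^4 = 6648994948371812427335041 + 352892010866963721270096√355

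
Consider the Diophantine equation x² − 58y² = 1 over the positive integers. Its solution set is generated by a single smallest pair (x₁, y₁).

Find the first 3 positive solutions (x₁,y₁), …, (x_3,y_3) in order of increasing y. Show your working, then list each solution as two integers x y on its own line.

√58 → a₀=7, period (1,1,1,1,1,1,14); ℓ=7 odd so k=13
a_0=7:  p_0=7·1+0=7,  q_0=7·0+1=1
a_1=1:  p_1=1·7+1=8,  q_1=1·1+0=1
…
a_4=1:  p_4=1·23+15=38,  q_4=1·3+2=5
a_5=1:  p_5=1·38+23=61,  q_5=1·5+3=8
…
a_7=14:  p_7=14·99+61=1447,  q_7=14·13+8=190
…
a_12=1:  p_12=1·7532+4539=12071,  q_12=1·989+596=1585
a_13=1:  p_13=1·12071+7532=19603,  q_13=1·1585+989=2574
→ (19603, 2574).  Check: 19603²=384277609, 58·2574²=384277608, difference 1.
(19603+2574√58)^2 = 768555217 + 100916244√58
(19603+2574√58)^3 = 30131975818099 + 3956522259690√58

19603 2574
768555217 100916244
30131975818099 3956522259690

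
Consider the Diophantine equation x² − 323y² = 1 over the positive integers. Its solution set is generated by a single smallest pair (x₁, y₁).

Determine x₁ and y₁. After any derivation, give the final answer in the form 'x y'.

18 1

√323 = [17; 1,34, …], period ℓ=2 (even) → k=1
step 0: (17, 1)  from 17·(1,0) + (0,1)
step 1: (18, 1)  from 1·(17,1) + (1,0)
(x₁, y₁) = (18, 1);  18² − 323·1² = 1 ✓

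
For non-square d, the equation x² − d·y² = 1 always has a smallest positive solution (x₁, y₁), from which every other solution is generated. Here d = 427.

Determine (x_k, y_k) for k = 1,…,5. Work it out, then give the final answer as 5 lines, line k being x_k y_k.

√427 = [20; 1,1,1,40, …], period ℓ=4 (even) → k=3
a_0=20:  p_0=20·1+0=20,  q_0=20·0+1=1
…
a_2=1:  p_2=1·21+20=41,  q_2=1·1+1=2
a_3=1:  p_3=1·41+21=62,  q_3=1·2+1=3
→ (62, 3).  Check: 62²=3844, 427·3²=3843, difference 1.
k=2:  x_2 = 62·62+427·3·3 = 7687,  y_2 = 62·3+3·62 = 372
k=3:  x_3 = 62·7687+427·3·372 = 953126,  y_3 = 62·372+3·7687 = 46125
k=4:  x_4 = 62·953126+427·3·46125 = 118179937,  y_4 = 62·46125+3·953126 = 5719128
k=5:  x_5 = 62·118179937+427·3·5719128 = 14653359062,  y_5 = 62·5719128+3·118179937 = 709125747

62 3
7687 372
953126 46125
118179937 5719128
14653359062 709125747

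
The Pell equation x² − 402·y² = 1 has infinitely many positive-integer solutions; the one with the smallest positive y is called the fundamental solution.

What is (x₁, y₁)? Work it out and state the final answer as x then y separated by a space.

[20; 20,40] for √402; ℓ=2 ⇒ convergent index 1
a_0=20:  p_0=20·1+0=20,  q_0=20·0+1=1
a_1=20:  p_1=20·20+1=401,  q_1=20·1+0=20
fundamental: x₁=401, y₁=20  (since 160801 − 402·400 = 1)

401 20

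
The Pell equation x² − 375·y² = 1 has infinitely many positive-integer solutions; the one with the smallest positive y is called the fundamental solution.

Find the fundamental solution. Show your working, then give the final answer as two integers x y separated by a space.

15124 781

√375 = [19; 2,1,2,1,5,1,2,1,2,38, …], period ℓ=10 (even) → k=9
a_0=19:  p_0=19·1+0=19,  q_0=19·0+1=1
…
a_2=1:  p_2=1·39+19=58,  q_2=1·2+1=3
a_3=2:  p_3=2·58+39=155,  q_3=2·3+2=8
a_4=1:  p_4=1·155+58=213,  q_4=1·8+3=11
…
a_6=1:  p_6=1·1220+213=1433,  q_6=1·63+11=74
…
a_8=1:  p_8=1·4086+1433=5519,  q_8=1·211+74=285
a_9=2:  p_9=2·5519+4086=15124,  q_9=2·285+211=781
fundamental: x₁=15124, y₁=781  (since 228735376 − 375·609961 = 1)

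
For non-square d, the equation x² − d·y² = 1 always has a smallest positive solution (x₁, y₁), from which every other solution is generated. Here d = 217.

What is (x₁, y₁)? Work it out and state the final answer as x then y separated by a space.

3844063 260952

√217 → a₀=14, period (1,2,1,2,1,…,2,1,28); ℓ=16 even so k=15
a_0=14:  p_0=14·1+0=14,  q_0=14·0+1=1
a_1=1:  p_1=1·14+1=15,  q_1=1·1+0=1
…
a_3=1:  p_3=1·44+15=59,  q_3=1·3+1=4
…
a_6=1:  p_6=1·221+162=383,  q_6=1·15+11=26
a_7=9:  p_7=9·383+221=3668,  q_7=9·26+15=249
…
a_10=1:  p_10=1·139163+15055=154218,  q_10=1·9447+1022=10469
…
a_14=2:  p_14=2·1034361+740980=2809702,  q_14=2·70217+50301=190735
a_15=1:  p_15=1·2809702+1034361=3844063,  q_15=1·190735+70217=260952
(x₁, y₁) = (3844063, 260952);  3844063² − 217·260952² = 1 ✓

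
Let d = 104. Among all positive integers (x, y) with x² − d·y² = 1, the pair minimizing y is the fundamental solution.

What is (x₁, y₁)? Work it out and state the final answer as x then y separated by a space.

d=104: √d = [10; 5,20] (ℓ=2, even), read p_1/q_1
a_0=10:  p_0=10·1+0=10,  q_0=10·0+1=1
a_1=5:  p_1=5·10+1=51,  q_1=5·1+0=5
fundamental: x₁=51, y₁=5  (since 2601 − 104·25 = 1)

51 5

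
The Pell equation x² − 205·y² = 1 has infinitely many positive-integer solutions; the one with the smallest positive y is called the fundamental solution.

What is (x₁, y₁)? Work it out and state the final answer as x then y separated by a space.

√205 → a₀=14, period (3,6,1,4,1,6,3,28); ℓ=8 even so k=7
k=0  a_k=14  p_k/q_k = 14/1
k=1  a_k=3  p_k/q_k = 43/3
…
k=3  a_k=1  p_k/q_k = 315/22
…
k=5  a_k=1  p_k/q_k = 1847/129
k=6  a_k=6  p_k/q_k = 12614/881
k=7  a_k=3  p_k/q_k = 39689/2772
→ (39689, 2772).  Check: 39689²=1575216721, 205·2772²=1575216720, difference 1.

39689 2772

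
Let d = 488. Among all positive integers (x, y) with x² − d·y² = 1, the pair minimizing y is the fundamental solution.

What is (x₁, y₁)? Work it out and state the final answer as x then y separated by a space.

243 11

√488 = [22; 11,44, …], period ℓ=2 (even) → k=1
a_0=22:  p_0=22·1+0=22,  q_0=22·0+1=1
a_1=11:  p_1=11·22+1=243,  q_1=11·1+0=11
fundamental: x₁=243, y₁=11  (since 59049 − 488·121 = 1)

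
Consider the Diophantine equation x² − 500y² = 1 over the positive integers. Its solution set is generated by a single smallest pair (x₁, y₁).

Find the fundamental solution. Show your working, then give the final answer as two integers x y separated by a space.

930249 41602

d=500: √d = [22; 2,1,3,2,1,…,1,2,44] (ℓ=14, even), read p_13/q_13
a_0=22:  p_0=22·1+0=22,  q_0=22·0+1=1
a_1=2:  p_1=2·22+1=45,  q_1=2·1+0=2
a_2=1:  p_2=1·45+22=67,  q_2=1·2+1=3
a_3=3:  p_3=3·67+45=246,  q_3=3·3+2=11
…
a_7=10:  p_7=10·1364+805=14445,  q_7=10·61+36=646
a_8=1:  p_8=1·14445+1364=15809,  q_8=1·646+61=707
…
a_10=2:  p_10=2·30254+15809=76317,  q_10=2·1353+707=3413
…
a_12=1:  p_12=1·259205+76317=335522,  q_12=1·11592+3413=15005
a_13=2:  p_13=2·335522+259205=930249,  q_13=2·15005+11592=41602
fundamental: x₁=930249, y₁=41602  (since 865363202001 − 500·1730726404 = 1)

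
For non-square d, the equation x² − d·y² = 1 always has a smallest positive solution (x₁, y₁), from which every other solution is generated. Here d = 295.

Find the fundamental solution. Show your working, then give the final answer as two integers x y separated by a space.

d=295: √d = [17; 5,1,2,3,2,6,2,3,2,1,5,34] (ℓ=12, even), read p_11/q_11
i=0: a=17 ⇒ p=17, q=1
i=1: a=5 ⇒ p=86, q=5
i=2: a=1 ⇒ p=103, q=6
i=3: a=2 ⇒ p=292, q=17
…
i=7: a=2 ⇒ p=31208, q=1817
…
i=9: a=2 ⇒ p=247414, q=14405
i=10: a=1 ⇒ p=355517, q=20699
i=11: a=5 ⇒ p=2024999, q=117900
fundamental: x₁=2024999, y₁=117900  (since 4100620950001 − 295·13900410000 = 1)

2024999 117900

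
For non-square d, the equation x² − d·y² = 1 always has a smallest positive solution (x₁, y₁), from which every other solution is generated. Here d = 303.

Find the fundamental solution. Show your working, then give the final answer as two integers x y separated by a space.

2524 145

√303 → a₀=17, period (2,2,5,2,2,34); ℓ=6 even so k=5
i=0: a=17 ⇒ p=17, q=1
…
i=4: a=2 ⇒ p=1027, q=59
i=5: a=2 ⇒ p=2524, q=145
fundamental: x₁=2524, y₁=145  (since 6370576 − 303·21025 = 1)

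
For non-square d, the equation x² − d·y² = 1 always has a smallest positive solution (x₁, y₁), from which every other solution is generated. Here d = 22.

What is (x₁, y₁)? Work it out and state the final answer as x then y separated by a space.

√22 = [4; 1,2,4,2,1,8, …], period ℓ=6 (even) → k=5
step 0: (4, 1)  from 4·(1,0) + (0,1)
step 1: (5, 1)  from 1·(4,1) + (1,0)
step 2: (14, 3)  from 2·(5,1) + (4,1)
…
step 4: (136, 29)  from 2·(61,13) + (14,3)
step 5: (197, 42)  from 1·(136,29) + (61,13)
(x₁, y₁) = (197, 42);  197² − 22·42² = 1 ✓

197 42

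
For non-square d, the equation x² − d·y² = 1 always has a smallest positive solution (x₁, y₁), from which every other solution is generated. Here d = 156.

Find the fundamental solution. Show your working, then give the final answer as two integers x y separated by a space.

√156 → a₀=12, period (2,24); ℓ=2 even so k=1
a_0=12:  p_0=12·1+0=12,  q_0=12·0+1=1
a_1=2:  p_1=2·12+1=25,  q_1=2·1+0=2
→ (25, 2).  Check: 25²=625, 156·2²=624, difference 1.

25 2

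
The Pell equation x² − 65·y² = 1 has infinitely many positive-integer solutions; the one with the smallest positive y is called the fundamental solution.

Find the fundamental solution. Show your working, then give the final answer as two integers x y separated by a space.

129 16

d=65: √d = [8; 16] (ℓ=1, odd), read p_1/q_1
step 0: (8, 1)  from 8·(1,0) + (0,1)
step 1: (129, 16)  from 16·(8,1) + (1,0)
fundamental: x₁=129, y₁=16  (since 16641 − 65·256 = 1)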